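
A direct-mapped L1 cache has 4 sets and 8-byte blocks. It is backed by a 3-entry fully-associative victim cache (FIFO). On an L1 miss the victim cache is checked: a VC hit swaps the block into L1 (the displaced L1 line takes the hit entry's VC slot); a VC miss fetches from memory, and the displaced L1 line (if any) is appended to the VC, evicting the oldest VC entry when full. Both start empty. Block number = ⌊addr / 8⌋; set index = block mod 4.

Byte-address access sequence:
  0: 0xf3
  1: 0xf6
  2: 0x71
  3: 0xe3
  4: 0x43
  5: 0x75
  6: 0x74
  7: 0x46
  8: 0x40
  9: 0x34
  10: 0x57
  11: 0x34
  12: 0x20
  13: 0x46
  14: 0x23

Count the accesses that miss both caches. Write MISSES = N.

MISSES = 7

0: 0xf3 (blk 30, set 2) → MISS  vc=[]
1: 0xf6 (blk 30, set 2) → L1-HIT  vc=[]
2: 0x71 (blk 14, set 2) → MISS  vc=[30]
3: 0xe3 (blk 28, set 0) → MISS  vc=[30]
4: 0x43 (blk 8, set 0) → MISS  vc=[30, 28]
5: 0x75 (blk 14, set 2) → L1-HIT  vc=[30, 28]
6: 0x74 (blk 14, set 2) → L1-HIT  vc=[30, 28]
7: 0x46 (blk 8, set 0) → L1-HIT  vc=[30, 28]
8: 0x40 (blk 8, set 0) → L1-HIT  vc=[30, 28]
9: 0x34 (blk 6, set 2) → MISS  vc=[30, 28, 14]
10: 0x57 (blk 10, set 2) → MISS  vc=[28, 14, 6]
11: 0x34 (blk 6, set 2) → VC-HIT  vc=[28, 14, 10]
12: 0x20 (blk 4, set 0) → MISS  vc=[14, 10, 8]
13: 0x46 (blk 8, set 0) → VC-HIT  vc=[14, 10, 4]
14: 0x23 (blk 4, set 0) → VC-HIT  vc=[14, 10, 8]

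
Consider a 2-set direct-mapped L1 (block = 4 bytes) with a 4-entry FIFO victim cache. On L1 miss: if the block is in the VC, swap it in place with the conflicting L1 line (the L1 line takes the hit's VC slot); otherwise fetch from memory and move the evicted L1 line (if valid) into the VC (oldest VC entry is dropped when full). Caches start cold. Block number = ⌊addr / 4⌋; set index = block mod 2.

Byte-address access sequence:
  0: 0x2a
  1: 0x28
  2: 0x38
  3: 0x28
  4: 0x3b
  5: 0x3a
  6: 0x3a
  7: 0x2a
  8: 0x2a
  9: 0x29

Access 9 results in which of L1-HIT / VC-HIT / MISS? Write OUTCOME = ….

OUTCOME = L1-HIT

  [0] addr=0x2a blk=10 s=0: MISS | VC []
  [1] addr=0x28 blk=10 s=0: L1-HIT | VC []
  [2] addr=0x38 blk=14 s=0: MISS | VC [10]
  [3] addr=0x28 blk=10 s=0: VC-HIT | VC [14]
  [4] addr=0x3b blk=14 s=0: VC-HIT | VC [10]
  [5] addr=0x3a blk=14 s=0: L1-HIT | VC [10]
  [6] addr=0x3a blk=14 s=0: L1-HIT | VC [10]
  [7] addr=0x2a blk=10 s=0: VC-HIT | VC [14]
  [8] addr=0x2a blk=10 s=0: L1-HIT | VC [14]
  [9] addr=0x29 blk=10 s=0: L1-HIT | VC [14]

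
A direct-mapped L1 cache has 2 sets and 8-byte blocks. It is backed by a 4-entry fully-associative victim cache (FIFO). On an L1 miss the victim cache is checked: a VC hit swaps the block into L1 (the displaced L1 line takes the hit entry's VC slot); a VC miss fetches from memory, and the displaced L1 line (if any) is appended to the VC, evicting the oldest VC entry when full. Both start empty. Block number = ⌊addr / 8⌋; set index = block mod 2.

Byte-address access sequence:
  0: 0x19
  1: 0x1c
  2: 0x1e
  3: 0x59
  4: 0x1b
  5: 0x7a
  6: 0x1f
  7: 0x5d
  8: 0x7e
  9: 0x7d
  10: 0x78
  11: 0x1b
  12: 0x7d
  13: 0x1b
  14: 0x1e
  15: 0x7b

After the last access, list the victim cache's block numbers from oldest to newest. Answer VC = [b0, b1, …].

  [0] addr=0x19 blk=3 s=1: MISS | VC []
  [1] addr=0x1c blk=3 s=1: L1-HIT | VC []
  [2] addr=0x1e blk=3 s=1: L1-HIT | VC []
  [3] addr=0x59 blk=11 s=1: MISS | VC [3]
  [4] addr=0x1b blk=3 s=1: VC-HIT | VC [11]
  [5] addr=0x7a blk=15 s=1: MISS | VC [11, 3]
  [6] addr=0x1f blk=3 s=1: VC-HIT | VC [11, 15]
  [7] addr=0x5d blk=11 s=1: VC-HIT | VC [3, 15]
  [8] addr=0x7e blk=15 s=1: VC-HIT | VC [3, 11]
  [9] addr=0x7d blk=15 s=1: L1-HIT | VC [3, 11]
  [10] addr=0x78 blk=15 s=1: L1-HIT | VC [3, 11]
  [11] addr=0x1b blk=3 s=1: VC-HIT | VC [15, 11]
  [12] addr=0x7d blk=15 s=1: VC-HIT | VC [3, 11]
  [13] addr=0x1b blk=3 s=1: VC-HIT | VC [15, 11]
  [14] addr=0x1e blk=3 s=1: L1-HIT | VC [15, 11]
  [15] addr=0x7b blk=15 s=1: VC-HIT | VC [3, 11]

VC = [3, 11]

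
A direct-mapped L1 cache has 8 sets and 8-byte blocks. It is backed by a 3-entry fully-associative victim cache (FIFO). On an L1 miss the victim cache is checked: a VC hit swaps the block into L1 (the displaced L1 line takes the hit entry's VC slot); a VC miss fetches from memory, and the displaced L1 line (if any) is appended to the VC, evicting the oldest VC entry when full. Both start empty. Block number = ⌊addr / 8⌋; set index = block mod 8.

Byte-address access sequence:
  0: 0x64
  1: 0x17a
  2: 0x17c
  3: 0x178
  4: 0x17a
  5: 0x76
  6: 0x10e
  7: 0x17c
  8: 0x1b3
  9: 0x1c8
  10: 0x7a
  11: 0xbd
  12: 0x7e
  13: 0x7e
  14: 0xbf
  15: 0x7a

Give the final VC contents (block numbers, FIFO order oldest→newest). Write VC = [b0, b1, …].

0: 0x64 (blk 12, set 4) → MISS  vc=[]
1: 0x17a (blk 47, set 7) → MISS  vc=[]
2: 0x17c (blk 47, set 7) → L1-HIT  vc=[]
3: 0x178 (blk 47, set 7) → L1-HIT  vc=[]
4: 0x17a (blk 47, set 7) → L1-HIT  vc=[]
5: 0x76 (blk 14, set 6) → MISS  vc=[]
6: 0x10e (blk 33, set 1) → MISS  vc=[]
7: 0x17c (blk 47, set 7) → L1-HIT  vc=[]
8: 0x1b3 (blk 54, set 6) → MISS  vc=[14]
9: 0x1c8 (blk 57, set 1) → MISS  vc=[14, 33]
10: 0x7a (blk 15, set 7) → MISS  vc=[14, 33, 47]
11: 0xbd (blk 23, set 7) → MISS  vc=[33, 47, 15]
12: 0x7e (blk 15, set 7) → VC-HIT  vc=[33, 47, 23]
13: 0x7e (blk 15, set 7) → L1-HIT  vc=[33, 47, 23]
14: 0xbf (blk 23, set 7) → VC-HIT  vc=[33, 47, 15]
15: 0x7a (blk 15, set 7) → VC-HIT  vc=[33, 47, 23]

VC = [33, 47, 23]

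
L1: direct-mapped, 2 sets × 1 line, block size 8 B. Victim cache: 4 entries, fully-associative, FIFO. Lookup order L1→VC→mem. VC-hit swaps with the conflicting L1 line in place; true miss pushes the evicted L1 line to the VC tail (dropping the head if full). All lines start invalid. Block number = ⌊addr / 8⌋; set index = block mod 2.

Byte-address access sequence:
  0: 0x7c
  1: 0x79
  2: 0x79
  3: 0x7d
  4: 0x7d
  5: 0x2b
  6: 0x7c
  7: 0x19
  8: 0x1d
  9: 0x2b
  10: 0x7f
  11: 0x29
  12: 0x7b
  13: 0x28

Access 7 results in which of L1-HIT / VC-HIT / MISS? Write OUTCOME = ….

#0 0x7c→b15/s1 MISS; vc=[]
#1 0x79→b15/s1 L1-HIT; vc=[]
#2 0x79→b15/s1 L1-HIT; vc=[]
#3 0x7d→b15/s1 L1-HIT; vc=[]
#4 0x7d→b15/s1 L1-HIT; vc=[]
#5 0x2b→b5/s1 MISS; vc=[15]
#6 0x7c→b15/s1 VC-HIT; vc=[5]
#7 0x19→b3/s1 MISS; vc=[5,15]
#8 0x1d→b3/s1 L1-HIT; vc=[5,15]
#9 0x2b→b5/s1 VC-HIT; vc=[3,15]
#10 0x7f→b15/s1 VC-HIT; vc=[3,5]
#11 0x29→b5/s1 VC-HIT; vc=[3,15]
#12 0x7b→b15/s1 VC-HIT; vc=[3,5]
#13 0x28→b5/s1 VC-HIT; vc=[3,15]

OUTCOME = MISS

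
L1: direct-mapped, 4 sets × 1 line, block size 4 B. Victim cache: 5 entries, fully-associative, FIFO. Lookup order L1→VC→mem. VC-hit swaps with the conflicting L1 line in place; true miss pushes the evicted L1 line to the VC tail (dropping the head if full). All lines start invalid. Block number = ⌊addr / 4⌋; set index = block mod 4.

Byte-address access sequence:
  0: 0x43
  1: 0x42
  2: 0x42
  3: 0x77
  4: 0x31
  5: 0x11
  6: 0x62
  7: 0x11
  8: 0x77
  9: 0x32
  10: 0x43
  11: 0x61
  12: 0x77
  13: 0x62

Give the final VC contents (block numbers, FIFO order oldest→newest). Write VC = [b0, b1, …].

  [0] addr=0x43 blk=16 s=0: MISS | VC []
  [1] addr=0x42 blk=16 s=0: L1-HIT | VC []
  [2] addr=0x42 blk=16 s=0: L1-HIT | VC []
  [3] addr=0x77 blk=29 s=1: MISS | VC []
  [4] addr=0x31 blk=12 s=0: MISS | VC [16]
  [5] addr=0x11 blk=4 s=0: MISS | VC [16, 12]
  [6] addr=0x62 blk=24 s=0: MISS | VC [16, 12, 4]
  [7] addr=0x11 blk=4 s=0: VC-HIT | VC [16, 12, 24]
  [8] addr=0x77 blk=29 s=1: L1-HIT | VC [16, 12, 24]
  [9] addr=0x32 blk=12 s=0: VC-HIT | VC [16, 4, 24]
  [10] addr=0x43 blk=16 s=0: VC-HIT | VC [12, 4, 24]
  [11] addr=0x61 blk=24 s=0: VC-HIT | VC [12, 4, 16]
  [12] addr=0x77 blk=29 s=1: L1-HIT | VC [12, 4, 16]
  [13] addr=0x62 blk=24 s=0: L1-HIT | VC [12, 4, 16]

VC = [12, 4, 16]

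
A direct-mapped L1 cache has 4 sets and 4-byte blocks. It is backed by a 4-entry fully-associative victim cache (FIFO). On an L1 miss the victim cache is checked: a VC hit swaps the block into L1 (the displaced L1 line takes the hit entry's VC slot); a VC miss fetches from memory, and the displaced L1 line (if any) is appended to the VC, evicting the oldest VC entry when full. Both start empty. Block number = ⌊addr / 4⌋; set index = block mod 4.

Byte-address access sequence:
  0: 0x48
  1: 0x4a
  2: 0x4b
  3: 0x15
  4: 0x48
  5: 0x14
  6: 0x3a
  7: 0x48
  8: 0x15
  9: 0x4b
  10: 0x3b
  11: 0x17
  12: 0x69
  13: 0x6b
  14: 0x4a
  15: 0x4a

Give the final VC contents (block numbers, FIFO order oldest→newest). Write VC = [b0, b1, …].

  [0] addr=0x48 blk=18 s=2: MISS | VC []
  [1] addr=0x4a blk=18 s=2: L1-HIT | VC []
  [2] addr=0x4b blk=18 s=2: L1-HIT | VC []
  [3] addr=0x15 blk=5 s=1: MISS | VC []
  [4] addr=0x48 blk=18 s=2: L1-HIT | VC []
  [5] addr=0x14 blk=5 s=1: L1-HIT | VC []
  [6] addr=0x3a blk=14 s=2: MISS | VC [18]
  [7] addr=0x48 blk=18 s=2: VC-HIT | VC [14]
  [8] addr=0x15 blk=5 s=1: L1-HIT | VC [14]
  [9] addr=0x4b blk=18 s=2: L1-HIT | VC [14]
  [10] addr=0x3b blk=14 s=2: VC-HIT | VC [18]
  [11] addr=0x17 blk=5 s=1: L1-HIT | VC [18]
  [12] addr=0x69 blk=26 s=2: MISS | VC [18, 14]
  [13] addr=0x6b blk=26 s=2: L1-HIT | VC [18, 14]
  [14] addr=0x4a blk=18 s=2: VC-HIT | VC [26, 14]
  [15] addr=0x4a blk=18 s=2: L1-HIT | VC [26, 14]

VC = [26, 14]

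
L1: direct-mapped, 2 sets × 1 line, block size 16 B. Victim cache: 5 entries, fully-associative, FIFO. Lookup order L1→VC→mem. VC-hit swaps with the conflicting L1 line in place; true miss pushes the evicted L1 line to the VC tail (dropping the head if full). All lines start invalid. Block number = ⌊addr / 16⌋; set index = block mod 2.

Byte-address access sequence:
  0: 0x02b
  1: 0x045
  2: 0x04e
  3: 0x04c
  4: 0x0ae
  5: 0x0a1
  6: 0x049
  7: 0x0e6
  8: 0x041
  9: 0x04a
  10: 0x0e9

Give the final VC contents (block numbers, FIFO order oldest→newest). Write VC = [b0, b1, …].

0: 0x2b (blk 2, set 0) → MISS  vc=[]
1: 0x45 (blk 4, set 0) → MISS  vc=[2]
2: 0x4e (blk 4, set 0) → L1-HIT  vc=[2]
3: 0x4c (blk 4, set 0) → L1-HIT  vc=[2]
4: 0xae (blk 10, set 0) → MISS  vc=[2, 4]
5: 0xa1 (blk 10, set 0) → L1-HIT  vc=[2, 4]
6: 0x49 (blk 4, set 0) → VC-HIT  vc=[2, 10]
7: 0xe6 (blk 14, set 0) → MISS  vc=[2, 10, 4]
8: 0x41 (blk 4, set 0) → VC-HIT  vc=[2, 10, 14]
9: 0x4a (blk 4, set 0) → L1-HIT  vc=[2, 10, 14]
10: 0xe9 (blk 14, set 0) → VC-HIT  vc=[2, 10, 4]

VC = [2, 10, 4]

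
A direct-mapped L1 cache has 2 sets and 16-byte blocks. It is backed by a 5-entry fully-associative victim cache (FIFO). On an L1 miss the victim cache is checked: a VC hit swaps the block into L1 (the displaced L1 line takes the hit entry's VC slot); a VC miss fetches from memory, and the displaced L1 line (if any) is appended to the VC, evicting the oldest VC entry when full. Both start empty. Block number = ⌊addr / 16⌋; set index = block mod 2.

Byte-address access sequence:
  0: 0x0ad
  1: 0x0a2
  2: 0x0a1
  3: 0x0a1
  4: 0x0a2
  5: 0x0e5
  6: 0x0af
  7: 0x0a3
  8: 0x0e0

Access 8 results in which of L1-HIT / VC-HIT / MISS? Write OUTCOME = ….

OUTCOME = VC-HIT

0: 0xad (blk 10, set 0) → MISS  vc=[]
1: 0xa2 (blk 10, set 0) → L1-HIT  vc=[]
2: 0xa1 (blk 10, set 0) → L1-HIT  vc=[]
3: 0xa1 (blk 10, set 0) → L1-HIT  vc=[]
4: 0xa2 (blk 10, set 0) → L1-HIT  vc=[]
5: 0xe5 (blk 14, set 0) → MISS  vc=[10]
6: 0xaf (blk 10, set 0) → VC-HIT  vc=[14]
7: 0xa3 (blk 10, set 0) → L1-HIT  vc=[14]
8: 0xe0 (blk 14, set 0) → VC-HIT  vc=[10]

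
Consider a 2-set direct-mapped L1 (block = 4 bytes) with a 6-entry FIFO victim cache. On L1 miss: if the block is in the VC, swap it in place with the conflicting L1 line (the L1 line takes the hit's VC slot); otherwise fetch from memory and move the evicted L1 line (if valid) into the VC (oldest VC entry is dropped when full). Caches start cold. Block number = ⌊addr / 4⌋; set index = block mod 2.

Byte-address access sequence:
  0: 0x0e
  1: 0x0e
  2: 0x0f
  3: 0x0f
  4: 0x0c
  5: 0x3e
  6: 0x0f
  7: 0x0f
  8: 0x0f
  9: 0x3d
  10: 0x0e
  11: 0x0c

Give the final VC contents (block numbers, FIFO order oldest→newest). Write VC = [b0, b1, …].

#0 0xe→b3/s1 MISS; vc=[]
#1 0xe→b3/s1 L1-HIT; vc=[]
#2 0xf→b3/s1 L1-HIT; vc=[]
#3 0xf→b3/s1 L1-HIT; vc=[]
#4 0xc→b3/s1 L1-HIT; vc=[]
#5 0x3e→b15/s1 MISS; vc=[3]
#6 0xf→b3/s1 VC-HIT; vc=[15]
#7 0xf→b3/s1 L1-HIT; vc=[15]
#8 0xf→b3/s1 L1-HIT; vc=[15]
#9 0x3d→b15/s1 VC-HIT; vc=[3]
#10 0xe→b3/s1 VC-HIT; vc=[15]
#11 0xc→b3/s1 L1-HIT; vc=[15]

VC = [15]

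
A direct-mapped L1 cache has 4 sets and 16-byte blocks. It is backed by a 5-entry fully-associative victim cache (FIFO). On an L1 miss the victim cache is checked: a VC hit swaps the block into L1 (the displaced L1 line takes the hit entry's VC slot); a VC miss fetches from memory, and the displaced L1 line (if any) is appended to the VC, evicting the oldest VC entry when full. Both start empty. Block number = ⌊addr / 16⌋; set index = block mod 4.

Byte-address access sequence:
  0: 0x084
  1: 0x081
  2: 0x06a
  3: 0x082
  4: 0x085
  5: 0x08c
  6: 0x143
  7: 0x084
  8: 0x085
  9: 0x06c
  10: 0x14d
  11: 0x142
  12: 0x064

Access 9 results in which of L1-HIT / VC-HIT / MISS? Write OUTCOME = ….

#0 0x84→b8/s0 MISS; vc=[]
#1 0x81→b8/s0 L1-HIT; vc=[]
#2 0x6a→b6/s2 MISS; vc=[]
#3 0x82→b8/s0 L1-HIT; vc=[]
#4 0x85→b8/s0 L1-HIT; vc=[]
#5 0x8c→b8/s0 L1-HIT; vc=[]
#6 0x143→b20/s0 MISS; vc=[8]
#7 0x84→b8/s0 VC-HIT; vc=[20]
#8 0x85→b8/s0 L1-HIT; vc=[20]
#9 0x6c→b6/s2 L1-HIT; vc=[20]
#10 0x14d→b20/s0 VC-HIT; vc=[8]
#11 0x142→b20/s0 L1-HIT; vc=[8]
#12 0x64→b6/s2 L1-HIT; vc=[8]

OUTCOME = L1-HIT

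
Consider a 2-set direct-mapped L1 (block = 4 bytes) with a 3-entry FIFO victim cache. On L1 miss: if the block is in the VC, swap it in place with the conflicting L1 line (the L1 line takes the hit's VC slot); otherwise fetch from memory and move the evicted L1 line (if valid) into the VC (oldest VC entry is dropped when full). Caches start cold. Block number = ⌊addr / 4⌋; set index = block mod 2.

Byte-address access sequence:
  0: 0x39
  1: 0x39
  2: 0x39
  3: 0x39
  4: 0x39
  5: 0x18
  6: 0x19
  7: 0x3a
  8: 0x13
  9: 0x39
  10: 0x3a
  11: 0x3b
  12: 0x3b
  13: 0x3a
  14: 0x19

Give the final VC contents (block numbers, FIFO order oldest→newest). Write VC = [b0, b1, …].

VC = [14, 4]

  [0] addr=0x39 blk=14 s=0: MISS | VC []
  [1] addr=0x39 blk=14 s=0: L1-HIT | VC []
  [2] addr=0x39 blk=14 s=0: L1-HIT | VC []
  [3] addr=0x39 blk=14 s=0: L1-HIT | VC []
  [4] addr=0x39 blk=14 s=0: L1-HIT | VC []
  [5] addr=0x18 blk=6 s=0: MISS | VC [14]
  [6] addr=0x19 blk=6 s=0: L1-HIT | VC [14]
  [7] addr=0x3a blk=14 s=0: VC-HIT | VC [6]
  [8] addr=0x13 blk=4 s=0: MISS | VC [6, 14]
  [9] addr=0x39 blk=14 s=0: VC-HIT | VC [6, 4]
  [10] addr=0x3a blk=14 s=0: L1-HIT | VC [6, 4]
  [11] addr=0x3b blk=14 s=0: L1-HIT | VC [6, 4]
  [12] addr=0x3b blk=14 s=0: L1-HIT | VC [6, 4]
  [13] addr=0x3a blk=14 s=0: L1-HIT | VC [6, 4]
  [14] addr=0x19 blk=6 s=0: VC-HIT | VC [14, 4]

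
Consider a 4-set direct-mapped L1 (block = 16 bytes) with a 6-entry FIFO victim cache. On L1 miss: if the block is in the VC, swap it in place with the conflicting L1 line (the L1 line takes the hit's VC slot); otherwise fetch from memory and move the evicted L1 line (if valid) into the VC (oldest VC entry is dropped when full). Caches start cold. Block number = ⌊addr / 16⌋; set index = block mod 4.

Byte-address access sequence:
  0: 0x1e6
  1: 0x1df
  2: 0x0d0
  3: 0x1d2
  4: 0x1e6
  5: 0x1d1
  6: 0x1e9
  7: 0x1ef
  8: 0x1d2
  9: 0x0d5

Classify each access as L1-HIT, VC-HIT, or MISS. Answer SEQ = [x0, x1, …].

#0 0x1e6→b30/s2 MISS; vc=[]
#1 0x1df→b29/s1 MISS; vc=[]
#2 0xd0→b13/s1 MISS; vc=[29]
#3 0x1d2→b29/s1 VC-HIT; vc=[13]
#4 0x1e6→b30/s2 L1-HIT; vc=[13]
#5 0x1d1→b29/s1 L1-HIT; vc=[13]
#6 0x1e9→b30/s2 L1-HIT; vc=[13]
#7 0x1ef→b30/s2 L1-HIT; vc=[13]
#8 0x1d2→b29/s1 L1-HIT; vc=[13]
#9 0xd5→b13/s1 VC-HIT; vc=[29]

SEQ = [MISS, MISS, MISS, VC-HIT, L1-HIT, L1-HIT, L1-HIT, L1-HIT, L1-HIT, VC-HIT]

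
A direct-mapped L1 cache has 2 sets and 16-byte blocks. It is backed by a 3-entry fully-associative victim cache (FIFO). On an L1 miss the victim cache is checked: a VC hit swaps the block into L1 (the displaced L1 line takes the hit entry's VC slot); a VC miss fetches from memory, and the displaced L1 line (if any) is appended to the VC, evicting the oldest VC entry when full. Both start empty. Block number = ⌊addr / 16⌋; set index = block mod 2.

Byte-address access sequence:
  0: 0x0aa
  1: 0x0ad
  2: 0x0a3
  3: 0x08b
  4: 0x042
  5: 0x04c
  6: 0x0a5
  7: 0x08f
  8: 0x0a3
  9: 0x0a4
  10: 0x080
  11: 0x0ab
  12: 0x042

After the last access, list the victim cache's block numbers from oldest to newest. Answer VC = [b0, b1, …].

VC = [10, 8]

0: 0xaa (blk 10, set 0) → MISS  vc=[]
1: 0xad (blk 10, set 0) → L1-HIT  vc=[]
2: 0xa3 (blk 10, set 0) → L1-HIT  vc=[]
3: 0x8b (blk 8, set 0) → MISS  vc=[10]
4: 0x42 (blk 4, set 0) → MISS  vc=[10, 8]
5: 0x4c (blk 4, set 0) → L1-HIT  vc=[10, 8]
6: 0xa5 (blk 10, set 0) → VC-HIT  vc=[4, 8]
7: 0x8f (blk 8, set 0) → VC-HIT  vc=[4, 10]
8: 0xa3 (blk 10, set 0) → VC-HIT  vc=[4, 8]
9: 0xa4 (blk 10, set 0) → L1-HIT  vc=[4, 8]
10: 0x80 (blk 8, set 0) → VC-HIT  vc=[4, 10]
11: 0xab (blk 10, set 0) → VC-HIT  vc=[4, 8]
12: 0x42 (blk 4, set 0) → VC-HIT  vc=[10, 8]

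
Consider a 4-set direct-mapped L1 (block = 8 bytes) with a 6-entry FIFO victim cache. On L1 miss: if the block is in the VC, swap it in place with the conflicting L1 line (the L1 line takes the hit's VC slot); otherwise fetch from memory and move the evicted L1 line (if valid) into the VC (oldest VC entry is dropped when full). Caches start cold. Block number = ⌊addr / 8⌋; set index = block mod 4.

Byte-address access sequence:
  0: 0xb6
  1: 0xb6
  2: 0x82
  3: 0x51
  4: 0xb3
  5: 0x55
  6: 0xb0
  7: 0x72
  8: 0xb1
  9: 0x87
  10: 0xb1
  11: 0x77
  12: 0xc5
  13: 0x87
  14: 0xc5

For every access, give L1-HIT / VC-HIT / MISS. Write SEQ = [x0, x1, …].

#0 0xb6→b22/s2 MISS; vc=[]
#1 0xb6→b22/s2 L1-HIT; vc=[]
#2 0x82→b16/s0 MISS; vc=[]
#3 0x51→b10/s2 MISS; vc=[22]
#4 0xb3→b22/s2 VC-HIT; vc=[10]
#5 0x55→b10/s2 VC-HIT; vc=[22]
#6 0xb0→b22/s2 VC-HIT; vc=[10]
#7 0x72→b14/s2 MISS; vc=[10,22]
#8 0xb1→b22/s2 VC-HIT; vc=[10,14]
#9 0x87→b16/s0 L1-HIT; vc=[10,14]
#10 0xb1→b22/s2 L1-HIT; vc=[10,14]
#11 0x77→b14/s2 VC-HIT; vc=[10,22]
#12 0xc5→b24/s0 MISS; vc=[10,22,16]
#13 0x87→b16/s0 VC-HIT; vc=[10,22,24]
#14 0xc5→b24/s0 VC-HIT; vc=[10,22,16]

SEQ = [MISS, L1-HIT, MISS, MISS, VC-HIT, VC-HIT, VC-HIT, MISS, VC-HIT, L1-HIT, L1-HIT, VC-HIT, MISS, VC-HIT, VC-HIT]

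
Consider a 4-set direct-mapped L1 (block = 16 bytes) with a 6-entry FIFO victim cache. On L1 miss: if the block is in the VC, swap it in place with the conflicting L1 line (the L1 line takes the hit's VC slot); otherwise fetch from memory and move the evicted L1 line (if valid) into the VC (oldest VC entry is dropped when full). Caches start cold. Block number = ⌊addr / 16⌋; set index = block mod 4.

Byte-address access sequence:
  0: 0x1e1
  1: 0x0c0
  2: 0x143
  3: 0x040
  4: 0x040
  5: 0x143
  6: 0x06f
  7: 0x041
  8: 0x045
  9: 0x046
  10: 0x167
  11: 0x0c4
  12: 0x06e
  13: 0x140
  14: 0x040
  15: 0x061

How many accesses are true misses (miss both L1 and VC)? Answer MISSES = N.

  [0] addr=0x1e1 blk=30 s=2: MISS | VC []
  [1] addr=0xc0 blk=12 s=0: MISS | VC []
  [2] addr=0x143 blk=20 s=0: MISS | VC [12]
  [3] addr=0x40 blk=4 s=0: MISS | VC [12, 20]
  [4] addr=0x40 blk=4 s=0: L1-HIT | VC [12, 20]
  [5] addr=0x143 blk=20 s=0: VC-HIT | VC [12, 4]
  [6] addr=0x6f blk=6 s=2: MISS | VC [12, 4, 30]
  [7] addr=0x41 blk=4 s=0: VC-HIT | VC [12, 20, 30]
  [8] addr=0x45 blk=4 s=0: L1-HIT | VC [12, 20, 30]
  [9] addr=0x46 blk=4 s=0: L1-HIT | VC [12, 20, 30]
  [10] addr=0x167 blk=22 s=2: MISS | VC [12, 20, 30, 6]
  [11] addr=0xc4 blk=12 s=0: VC-HIT | VC [4, 20, 30, 6]
  [12] addr=0x6e blk=6 s=2: VC-HIT | VC [4, 20, 30, 22]
  [13] addr=0x140 blk=20 s=0: VC-HIT | VC [4, 12, 30, 22]
  [14] addr=0x40 blk=4 s=0: VC-HIT | VC [20, 12, 30, 22]
  [15] addr=0x61 blk=6 s=2: L1-HIT | VC [20, 12, 30, 22]

MISSES = 6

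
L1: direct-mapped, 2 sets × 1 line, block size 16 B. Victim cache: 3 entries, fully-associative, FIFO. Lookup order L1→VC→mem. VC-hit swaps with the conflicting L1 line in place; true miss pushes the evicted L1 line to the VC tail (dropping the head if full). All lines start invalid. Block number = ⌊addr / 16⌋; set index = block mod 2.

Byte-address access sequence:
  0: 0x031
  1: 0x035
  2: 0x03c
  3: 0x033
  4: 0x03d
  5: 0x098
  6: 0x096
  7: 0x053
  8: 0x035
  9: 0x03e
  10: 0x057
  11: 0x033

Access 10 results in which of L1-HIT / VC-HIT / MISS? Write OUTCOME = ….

OUTCOME = VC-HIT

0: 0x31 (blk 3, set 1) → MISS  vc=[]
1: 0x35 (blk 3, set 1) → L1-HIT  vc=[]
2: 0x3c (blk 3, set 1) → L1-HIT  vc=[]
3: 0x33 (blk 3, set 1) → L1-HIT  vc=[]
4: 0x3d (blk 3, set 1) → L1-HIT  vc=[]
5: 0x98 (blk 9, set 1) → MISS  vc=[3]
6: 0x96 (blk 9, set 1) → L1-HIT  vc=[3]
7: 0x53 (blk 5, set 1) → MISS  vc=[3, 9]
8: 0x35 (blk 3, set 1) → VC-HIT  vc=[5, 9]
9: 0x3e (blk 3, set 1) → L1-HIT  vc=[5, 9]
10: 0x57 (blk 5, set 1) → VC-HIT  vc=[3, 9]
11: 0x33 (blk 3, set 1) → VC-HIT  vc=[5, 9]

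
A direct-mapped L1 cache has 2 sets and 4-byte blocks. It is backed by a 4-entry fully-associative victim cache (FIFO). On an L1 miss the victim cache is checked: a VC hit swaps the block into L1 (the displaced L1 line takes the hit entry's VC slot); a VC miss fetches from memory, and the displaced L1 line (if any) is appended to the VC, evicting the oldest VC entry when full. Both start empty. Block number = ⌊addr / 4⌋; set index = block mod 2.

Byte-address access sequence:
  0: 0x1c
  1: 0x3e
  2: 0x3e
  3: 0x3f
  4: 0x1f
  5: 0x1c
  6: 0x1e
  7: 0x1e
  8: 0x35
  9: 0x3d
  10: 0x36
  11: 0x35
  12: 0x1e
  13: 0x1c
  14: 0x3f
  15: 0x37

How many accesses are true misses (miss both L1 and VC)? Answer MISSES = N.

0: 0x1c (blk 7, set 1) → MISS  vc=[]
1: 0x3e (blk 15, set 1) → MISS  vc=[7]
2: 0x3e (blk 15, set 1) → L1-HIT  vc=[7]
3: 0x3f (blk 15, set 1) → L1-HIT  vc=[7]
4: 0x1f (blk 7, set 1) → VC-HIT  vc=[15]
5: 0x1c (blk 7, set 1) → L1-HIT  vc=[15]
6: 0x1e (blk 7, set 1) → L1-HIT  vc=[15]
7: 0x1e (blk 7, set 1) → L1-HIT  vc=[15]
8: 0x35 (blk 13, set 1) → MISS  vc=[15, 7]
9: 0x3d (blk 15, set 1) → VC-HIT  vc=[13, 7]
10: 0x36 (blk 13, set 1) → VC-HIT  vc=[15, 7]
11: 0x35 (blk 13, set 1) → L1-HIT  vc=[15, 7]
12: 0x1e (blk 7, set 1) → VC-HIT  vc=[15, 13]
13: 0x1c (blk 7, set 1) → L1-HIT  vc=[15, 13]
14: 0x3f (blk 15, set 1) → VC-HIT  vc=[7, 13]
15: 0x37 (blk 13, set 1) → VC-HIT  vc=[7, 15]

MISSES = 3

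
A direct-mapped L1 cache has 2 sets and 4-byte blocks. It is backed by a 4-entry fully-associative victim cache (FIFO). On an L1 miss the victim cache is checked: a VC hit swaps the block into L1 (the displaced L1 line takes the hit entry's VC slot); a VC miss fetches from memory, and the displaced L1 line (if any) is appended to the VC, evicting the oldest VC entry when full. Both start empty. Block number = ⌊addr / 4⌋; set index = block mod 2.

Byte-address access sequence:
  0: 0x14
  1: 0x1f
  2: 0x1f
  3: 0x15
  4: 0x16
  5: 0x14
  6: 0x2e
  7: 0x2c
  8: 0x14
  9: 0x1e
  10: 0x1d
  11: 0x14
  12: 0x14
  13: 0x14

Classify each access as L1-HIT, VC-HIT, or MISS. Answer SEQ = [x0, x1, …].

SEQ = [MISS, MISS, L1-HIT, VC-HIT, L1-HIT, L1-HIT, MISS, L1-HIT, VC-HIT, VC-HIT, L1-HIT, VC-HIT, L1-HIT, L1-HIT]

#0 0x14→b5/s1 MISS; vc=[]
#1 0x1f→b7/s1 MISS; vc=[5]
#2 0x1f→b7/s1 L1-HIT; vc=[5]
#3 0x15→b5/s1 VC-HIT; vc=[7]
#4 0x16→b5/s1 L1-HIT; vc=[7]
#5 0x14→b5/s1 L1-HIT; vc=[7]
#6 0x2e→b11/s1 MISS; vc=[7,5]
#7 0x2c→b11/s1 L1-HIT; vc=[7,5]
#8 0x14→b5/s1 VC-HIT; vc=[7,11]
#9 0x1e→b7/s1 VC-HIT; vc=[5,11]
#10 0x1d→b7/s1 L1-HIT; vc=[5,11]
#11 0x14→b5/s1 VC-HIT; vc=[7,11]
#12 0x14→b5/s1 L1-HIT; vc=[7,11]
#13 0x14→b5/s1 L1-HIT; vc=[7,11]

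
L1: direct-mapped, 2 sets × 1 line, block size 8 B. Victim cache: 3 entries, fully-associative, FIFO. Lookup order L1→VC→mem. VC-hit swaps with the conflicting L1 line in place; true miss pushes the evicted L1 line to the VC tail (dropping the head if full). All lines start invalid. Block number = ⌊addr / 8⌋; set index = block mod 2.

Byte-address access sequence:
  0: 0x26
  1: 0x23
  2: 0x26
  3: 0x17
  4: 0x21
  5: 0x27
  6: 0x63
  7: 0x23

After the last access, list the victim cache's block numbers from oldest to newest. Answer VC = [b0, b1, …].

VC = [2, 12]

0: 0x26 (blk 4, set 0) → MISS  vc=[]
1: 0x23 (blk 4, set 0) → L1-HIT  vc=[]
2: 0x26 (blk 4, set 0) → L1-HIT  vc=[]
3: 0x17 (blk 2, set 0) → MISS  vc=[4]
4: 0x21 (blk 4, set 0) → VC-HIT  vc=[2]
5: 0x27 (blk 4, set 0) → L1-HIT  vc=[2]
6: 0x63 (blk 12, set 0) → MISS  vc=[2, 4]
7: 0x23 (blk 4, set 0) → VC-HIT  vc=[2, 12]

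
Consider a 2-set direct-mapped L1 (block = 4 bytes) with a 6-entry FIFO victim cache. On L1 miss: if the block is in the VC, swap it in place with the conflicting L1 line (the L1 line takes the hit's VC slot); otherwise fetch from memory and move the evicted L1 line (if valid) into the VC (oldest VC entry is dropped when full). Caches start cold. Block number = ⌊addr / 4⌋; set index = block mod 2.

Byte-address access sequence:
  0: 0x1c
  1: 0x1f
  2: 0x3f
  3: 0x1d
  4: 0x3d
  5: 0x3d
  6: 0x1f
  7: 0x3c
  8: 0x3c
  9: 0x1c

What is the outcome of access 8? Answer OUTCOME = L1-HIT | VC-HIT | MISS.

  [0] addr=0x1c blk=7 s=1: MISS | VC []
  [1] addr=0x1f blk=7 s=1: L1-HIT | VC []
  [2] addr=0x3f blk=15 s=1: MISS | VC [7]
  [3] addr=0x1d blk=7 s=1: VC-HIT | VC [15]
  [4] addr=0x3d blk=15 s=1: VC-HIT | VC [7]
  [5] addr=0x3d blk=15 s=1: L1-HIT | VC [7]
  [6] addr=0x1f blk=7 s=1: VC-HIT | VC [15]
  [7] addr=0x3c blk=15 s=1: VC-HIT | VC [7]
  [8] addr=0x3c blk=15 s=1: L1-HIT | VC [7]
  [9] addr=0x1c blk=7 s=1: VC-HIT | VC [15]

OUTCOME = L1-HIT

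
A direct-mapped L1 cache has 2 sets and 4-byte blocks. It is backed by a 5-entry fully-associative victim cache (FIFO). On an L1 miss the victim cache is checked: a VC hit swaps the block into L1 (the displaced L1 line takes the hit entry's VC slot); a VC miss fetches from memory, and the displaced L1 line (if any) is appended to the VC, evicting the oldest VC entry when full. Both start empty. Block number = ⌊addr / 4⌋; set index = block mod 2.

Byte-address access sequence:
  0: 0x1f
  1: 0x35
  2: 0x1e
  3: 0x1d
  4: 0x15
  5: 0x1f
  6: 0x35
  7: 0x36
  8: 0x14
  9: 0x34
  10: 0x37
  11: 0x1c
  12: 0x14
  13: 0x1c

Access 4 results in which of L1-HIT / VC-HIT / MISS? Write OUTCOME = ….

0: 0x1f (blk 7, set 1) → MISS  vc=[]
1: 0x35 (blk 13, set 1) → MISS  vc=[7]
2: 0x1e (blk 7, set 1) → VC-HIT  vc=[13]
3: 0x1d (blk 7, set 1) → L1-HIT  vc=[13]
4: 0x15 (blk 5, set 1) → MISS  vc=[13, 7]
5: 0x1f (blk 7, set 1) → VC-HIT  vc=[13, 5]
6: 0x35 (blk 13, set 1) → VC-HIT  vc=[7, 5]
7: 0x36 (blk 13, set 1) → L1-HIT  vc=[7, 5]
8: 0x14 (blk 5, set 1) → VC-HIT  vc=[7, 13]
9: 0x34 (blk 13, set 1) → VC-HIT  vc=[7, 5]
10: 0x37 (blk 13, set 1) → L1-HIT  vc=[7, 5]
11: 0x1c (blk 7, set 1) → VC-HIT  vc=[13, 5]
12: 0x14 (blk 5, set 1) → VC-HIT  vc=[13, 7]
13: 0x1c (blk 7, set 1) → VC-HIT  vc=[13, 5]

OUTCOME = MISS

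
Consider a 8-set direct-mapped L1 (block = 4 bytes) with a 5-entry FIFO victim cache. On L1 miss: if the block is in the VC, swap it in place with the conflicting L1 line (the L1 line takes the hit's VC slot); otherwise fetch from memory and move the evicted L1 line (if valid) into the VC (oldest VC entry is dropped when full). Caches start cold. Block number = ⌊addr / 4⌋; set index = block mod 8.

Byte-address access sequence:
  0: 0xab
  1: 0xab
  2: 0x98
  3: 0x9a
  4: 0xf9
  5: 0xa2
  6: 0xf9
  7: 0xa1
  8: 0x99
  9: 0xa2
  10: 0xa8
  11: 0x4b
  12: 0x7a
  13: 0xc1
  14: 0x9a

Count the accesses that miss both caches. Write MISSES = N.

MISSES = 7

  [0] addr=0xab blk=42 s=2: MISS | VC []
  [1] addr=0xab blk=42 s=2: L1-HIT | VC []
  [2] addr=0x98 blk=38 s=6: MISS | VC []
  [3] addr=0x9a blk=38 s=6: L1-HIT | VC []
  [4] addr=0xf9 blk=62 s=6: MISS | VC [38]
  [5] addr=0xa2 blk=40 s=0: MISS | VC [38]
  [6] addr=0xf9 blk=62 s=6: L1-HIT | VC [38]
  [7] addr=0xa1 blk=40 s=0: L1-HIT | VC [38]
  [8] addr=0x99 blk=38 s=6: VC-HIT | VC [62]
  [9] addr=0xa2 blk=40 s=0: L1-HIT | VC [62]
  [10] addr=0xa8 blk=42 s=2: L1-HIT | VC [62]
  [11] addr=0x4b blk=18 s=2: MISS | VC [62, 42]
  [12] addr=0x7a blk=30 s=6: MISS | VC [62, 42, 38]
  [13] addr=0xc1 blk=48 s=0: MISS | VC [62, 42, 38, 40]
  [14] addr=0x9a blk=38 s=6: VC-HIT | VC [62, 42, 30, 40]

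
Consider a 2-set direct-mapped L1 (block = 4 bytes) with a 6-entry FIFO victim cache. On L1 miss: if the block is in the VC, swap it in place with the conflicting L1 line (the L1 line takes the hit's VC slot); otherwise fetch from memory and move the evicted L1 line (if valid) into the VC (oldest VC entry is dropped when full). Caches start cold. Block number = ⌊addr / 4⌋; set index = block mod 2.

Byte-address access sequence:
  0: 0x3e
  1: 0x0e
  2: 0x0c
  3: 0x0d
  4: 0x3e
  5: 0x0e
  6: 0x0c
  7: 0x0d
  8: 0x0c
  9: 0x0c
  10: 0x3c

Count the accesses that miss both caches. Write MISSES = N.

MISSES = 2

  [0] addr=0x3e blk=15 s=1: MISS | VC []
  [1] addr=0xe blk=3 s=1: MISS | VC [15]
  [2] addr=0xc blk=3 s=1: L1-HIT | VC [15]
  [3] addr=0xd blk=3 s=1: L1-HIT | VC [15]
  [4] addr=0x3e blk=15 s=1: VC-HIT | VC [3]
  [5] addr=0xe blk=3 s=1: VC-HIT | VC [15]
  [6] addr=0xc blk=3 s=1: L1-HIT | VC [15]
  [7] addr=0xd blk=3 s=1: L1-HIT | VC [15]
  [8] addr=0xc blk=3 s=1: L1-HIT | VC [15]
  [9] addr=0xc blk=3 s=1: L1-HIT | VC [15]
  [10] addr=0x3c blk=15 s=1: VC-HIT | VC [3]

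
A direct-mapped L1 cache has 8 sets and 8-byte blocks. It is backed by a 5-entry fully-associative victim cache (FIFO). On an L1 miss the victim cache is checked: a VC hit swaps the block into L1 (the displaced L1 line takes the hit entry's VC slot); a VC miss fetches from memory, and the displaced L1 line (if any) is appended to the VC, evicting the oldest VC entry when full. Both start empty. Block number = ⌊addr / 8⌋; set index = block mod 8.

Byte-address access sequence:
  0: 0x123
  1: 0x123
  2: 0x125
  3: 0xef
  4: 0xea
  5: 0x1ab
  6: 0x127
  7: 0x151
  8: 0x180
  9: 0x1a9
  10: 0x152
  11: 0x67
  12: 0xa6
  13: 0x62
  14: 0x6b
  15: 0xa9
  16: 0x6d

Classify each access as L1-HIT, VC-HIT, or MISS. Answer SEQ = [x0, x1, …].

#0 0x123→b36/s4 MISS; vc=[]
#1 0x123→b36/s4 L1-HIT; vc=[]
#2 0x125→b36/s4 L1-HIT; vc=[]
#3 0xef→b29/s5 MISS; vc=[]
#4 0xea→b29/s5 L1-HIT; vc=[]
#5 0x1ab→b53/s5 MISS; vc=[29]
#6 0x127→b36/s4 L1-HIT; vc=[29]
#7 0x151→b42/s2 MISS; vc=[29]
#8 0x180→b48/s0 MISS; vc=[29]
#9 0x1a9→b53/s5 L1-HIT; vc=[29]
#10 0x152→b42/s2 L1-HIT; vc=[29]
#11 0x67→b12/s4 MISS; vc=[29,36]
#12 0xa6→b20/s4 MISS; vc=[29,36,12]
#13 0x62→b12/s4 VC-HIT; vc=[29,36,20]
#14 0x6b→b13/s5 MISS; vc=[29,36,20,53]
#15 0xa9→b21/s5 MISS; vc=[29,36,20,53,13]
#16 0x6d→b13/s5 VC-HIT; vc=[29,36,20,53,21]

SEQ = [MISS, L1-HIT, L1-HIT, MISS, L1-HIT, MISS, L1-HIT, MISS, MISS, L1-HIT, L1-HIT, MISS, MISS, VC-HIT, MISS, MISS, VC-HIT]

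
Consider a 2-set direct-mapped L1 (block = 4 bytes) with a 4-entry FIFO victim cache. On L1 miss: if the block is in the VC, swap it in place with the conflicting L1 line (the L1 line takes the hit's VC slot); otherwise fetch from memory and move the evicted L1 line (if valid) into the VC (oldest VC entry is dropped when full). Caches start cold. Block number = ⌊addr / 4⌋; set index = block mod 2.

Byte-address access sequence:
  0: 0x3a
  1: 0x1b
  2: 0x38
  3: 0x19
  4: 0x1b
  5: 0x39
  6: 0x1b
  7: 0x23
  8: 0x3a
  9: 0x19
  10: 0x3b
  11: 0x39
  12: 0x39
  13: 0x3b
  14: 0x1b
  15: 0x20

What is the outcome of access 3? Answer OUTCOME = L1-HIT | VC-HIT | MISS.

0: 0x3a (blk 14, set 0) → MISS  vc=[]
1: 0x1b (blk 6, set 0) → MISS  vc=[14]
2: 0x38 (blk 14, set 0) → VC-HIT  vc=[6]
3: 0x19 (blk 6, set 0) → VC-HIT  vc=[14]
4: 0x1b (blk 6, set 0) → L1-HIT  vc=[14]
5: 0x39 (blk 14, set 0) → VC-HIT  vc=[6]
6: 0x1b (blk 6, set 0) → VC-HIT  vc=[14]
7: 0x23 (blk 8, set 0) → MISS  vc=[14, 6]
8: 0x3a (blk 14, set 0) → VC-HIT  vc=[8, 6]
9: 0x19 (blk 6, set 0) → VC-HIT  vc=[8, 14]
10: 0x3b (blk 14, set 0) → VC-HIT  vc=[8, 6]
11: 0x39 (blk 14, set 0) → L1-HIT  vc=[8, 6]
12: 0x39 (blk 14, set 0) → L1-HIT  vc=[8, 6]
13: 0x3b (blk 14, set 0) → L1-HIT  vc=[8, 6]
14: 0x1b (blk 6, set 0) → VC-HIT  vc=[8, 14]
15: 0x20 (blk 8, set 0) → VC-HIT  vc=[6, 14]

OUTCOME = VC-HIT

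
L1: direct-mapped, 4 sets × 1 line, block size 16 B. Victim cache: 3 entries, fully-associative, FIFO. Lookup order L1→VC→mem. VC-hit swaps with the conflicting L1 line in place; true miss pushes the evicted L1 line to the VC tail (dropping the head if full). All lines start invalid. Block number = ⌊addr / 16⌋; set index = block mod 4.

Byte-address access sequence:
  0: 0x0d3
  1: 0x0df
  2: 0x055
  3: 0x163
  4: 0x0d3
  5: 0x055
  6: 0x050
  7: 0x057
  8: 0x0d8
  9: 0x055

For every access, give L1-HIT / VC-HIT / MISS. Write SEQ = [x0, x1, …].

SEQ = [MISS, L1-HIT, MISS, MISS, VC-HIT, VC-HIT, L1-HIT, L1-HIT, VC-HIT, VC-HIT]

  [0] addr=0xd3 blk=13 s=1: MISS | VC []
  [1] addr=0xdf blk=13 s=1: L1-HIT | VC []
  [2] addr=0x55 blk=5 s=1: MISS | VC [13]
  [3] addr=0x163 blk=22 s=2: MISS | VC [13]
  [4] addr=0xd3 blk=13 s=1: VC-HIT | VC [5]
  [5] addr=0x55 blk=5 s=1: VC-HIT | VC [13]
  [6] addr=0x50 blk=5 s=1: L1-HIT | VC [13]
  [7] addr=0x57 blk=5 s=1: L1-HIT | VC [13]
  [8] addr=0xd8 blk=13 s=1: VC-HIT | VC [5]
  [9] addr=0x55 blk=5 s=1: VC-HIT | VC [13]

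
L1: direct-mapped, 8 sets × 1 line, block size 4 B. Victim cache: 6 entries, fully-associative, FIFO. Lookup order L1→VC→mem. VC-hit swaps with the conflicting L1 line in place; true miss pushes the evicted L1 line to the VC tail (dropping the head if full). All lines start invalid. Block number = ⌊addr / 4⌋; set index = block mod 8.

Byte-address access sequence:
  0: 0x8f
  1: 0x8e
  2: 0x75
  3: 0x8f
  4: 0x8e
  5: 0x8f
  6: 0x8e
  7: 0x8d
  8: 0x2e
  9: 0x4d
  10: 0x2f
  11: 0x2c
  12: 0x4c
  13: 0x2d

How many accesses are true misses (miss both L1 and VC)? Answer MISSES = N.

MISSES = 4

#0 0x8f→b35/s3 MISS; vc=[]
#1 0x8e→b35/s3 L1-HIT; vc=[]
#2 0x75→b29/s5 MISS; vc=[]
#3 0x8f→b35/s3 L1-HIT; vc=[]
#4 0x8e→b35/s3 L1-HIT; vc=[]
#5 0x8f→b35/s3 L1-HIT; vc=[]
#6 0x8e→b35/s3 L1-HIT; vc=[]
#7 0x8d→b35/s3 L1-HIT; vc=[]
#8 0x2e→b11/s3 MISS; vc=[35]
#9 0x4d→b19/s3 MISS; vc=[35,11]
#10 0x2f→b11/s3 VC-HIT; vc=[35,19]
#11 0x2c→b11/s3 L1-HIT; vc=[35,19]
#12 0x4c→b19/s3 VC-HIT; vc=[35,11]
#13 0x2d→b11/s3 VC-HIT; vc=[35,19]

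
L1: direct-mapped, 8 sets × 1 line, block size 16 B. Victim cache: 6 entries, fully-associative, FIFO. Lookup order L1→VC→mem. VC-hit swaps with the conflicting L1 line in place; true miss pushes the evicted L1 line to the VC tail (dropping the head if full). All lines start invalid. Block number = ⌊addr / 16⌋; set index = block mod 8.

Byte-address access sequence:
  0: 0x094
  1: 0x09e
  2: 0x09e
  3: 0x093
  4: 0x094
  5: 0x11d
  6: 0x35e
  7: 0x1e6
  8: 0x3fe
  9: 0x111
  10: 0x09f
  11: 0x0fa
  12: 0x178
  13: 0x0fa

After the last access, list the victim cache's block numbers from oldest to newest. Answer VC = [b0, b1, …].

VC = [17, 63, 23]

0: 0x94 (blk 9, set 1) → MISS  vc=[]
1: 0x9e (blk 9, set 1) → L1-HIT  vc=[]
2: 0x9e (blk 9, set 1) → L1-HIT  vc=[]
3: 0x93 (blk 9, set 1) → L1-HIT  vc=[]
4: 0x94 (blk 9, set 1) → L1-HIT  vc=[]
5: 0x11d (blk 17, set 1) → MISS  vc=[9]
6: 0x35e (blk 53, set 5) → MISS  vc=[9]
7: 0x1e6 (blk 30, set 6) → MISS  vc=[9]
8: 0x3fe (blk 63, set 7) → MISS  vc=[9]
9: 0x111 (blk 17, set 1) → L1-HIT  vc=[9]
10: 0x9f (blk 9, set 1) → VC-HIT  vc=[17]
11: 0xfa (blk 15, set 7) → MISS  vc=[17, 63]
12: 0x178 (blk 23, set 7) → MISS  vc=[17, 63, 15]
13: 0xfa (blk 15, set 7) → VC-HIT  vc=[17, 63, 23]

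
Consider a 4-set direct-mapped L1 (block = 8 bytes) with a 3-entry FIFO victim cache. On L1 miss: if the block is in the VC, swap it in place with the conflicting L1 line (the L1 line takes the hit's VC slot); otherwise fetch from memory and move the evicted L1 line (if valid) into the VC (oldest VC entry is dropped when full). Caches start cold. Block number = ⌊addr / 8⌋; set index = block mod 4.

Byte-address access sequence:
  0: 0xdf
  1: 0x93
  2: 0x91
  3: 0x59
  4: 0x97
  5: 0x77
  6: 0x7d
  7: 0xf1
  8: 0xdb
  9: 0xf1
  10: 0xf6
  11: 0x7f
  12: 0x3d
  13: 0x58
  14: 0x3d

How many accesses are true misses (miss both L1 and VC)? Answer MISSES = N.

#0 0xdf→b27/s3 MISS; vc=[]
#1 0x93→b18/s2 MISS; vc=[]
#2 0x91→b18/s2 L1-HIT; vc=[]
#3 0x59→b11/s3 MISS; vc=[27]
#4 0x97→b18/s2 L1-HIT; vc=[27]
#5 0x77→b14/s2 MISS; vc=[27,18]
#6 0x7d→b15/s3 MISS; vc=[27,18,11]
#7 0xf1→b30/s2 MISS; vc=[18,11,14]
#8 0xdb→b27/s3 MISS; vc=[11,14,15]
#9 0xf1→b30/s2 L1-HIT; vc=[11,14,15]
#10 0xf6→b30/s2 L1-HIT; vc=[11,14,15]
#11 0x7f→b15/s3 VC-HIT; vc=[11,14,27]
#12 0x3d→b7/s3 MISS; vc=[14,27,15]
#13 0x58→b11/s3 MISS; vc=[27,15,7]
#14 0x3d→b7/s3 VC-HIT; vc=[27,15,11]

MISSES = 9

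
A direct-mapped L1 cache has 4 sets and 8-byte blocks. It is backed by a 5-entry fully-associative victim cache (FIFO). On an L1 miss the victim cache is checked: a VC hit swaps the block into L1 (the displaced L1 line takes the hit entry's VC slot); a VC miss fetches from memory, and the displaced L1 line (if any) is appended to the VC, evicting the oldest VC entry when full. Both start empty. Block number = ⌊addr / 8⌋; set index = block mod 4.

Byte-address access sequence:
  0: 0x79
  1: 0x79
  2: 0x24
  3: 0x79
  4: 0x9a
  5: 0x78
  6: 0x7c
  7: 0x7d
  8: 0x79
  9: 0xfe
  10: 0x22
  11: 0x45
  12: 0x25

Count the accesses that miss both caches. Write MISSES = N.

MISSES = 5

  [0] addr=0x79 blk=15 s=3: MISS | VC []
  [1] addr=0x79 blk=15 s=3: L1-HIT | VC []
  [2] addr=0x24 blk=4 s=0: MISS | VC []
  [3] addr=0x79 blk=15 s=3: L1-HIT | VC []
  [4] addr=0x9a blk=19 s=3: MISS | VC [15]
  [5] addr=0x78 blk=15 s=3: VC-HIT | VC [19]
  [6] addr=0x7c blk=15 s=3: L1-HIT | VC [19]
  [7] addr=0x7d blk=15 s=3: L1-HIT | VC [19]
  [8] addr=0x79 blk=15 s=3: L1-HIT | VC [19]
  [9] addr=0xfe blk=31 s=3: MISS | VC [19, 15]
  [10] addr=0x22 blk=4 s=0: L1-HIT | VC [19, 15]
  [11] addr=0x45 blk=8 s=0: MISS | VC [19, 15, 4]
  [12] addr=0x25 blk=4 s=0: VC-HIT | VC [19, 15, 8]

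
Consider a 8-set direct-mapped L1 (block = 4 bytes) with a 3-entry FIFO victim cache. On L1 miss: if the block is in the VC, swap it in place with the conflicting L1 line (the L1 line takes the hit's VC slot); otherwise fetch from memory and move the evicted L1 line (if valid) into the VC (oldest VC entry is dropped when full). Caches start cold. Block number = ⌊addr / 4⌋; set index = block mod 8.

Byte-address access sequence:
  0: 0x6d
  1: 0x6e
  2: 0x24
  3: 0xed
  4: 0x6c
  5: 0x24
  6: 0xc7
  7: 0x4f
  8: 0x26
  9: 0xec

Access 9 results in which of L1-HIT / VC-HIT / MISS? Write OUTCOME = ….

OUTCOME = VC-HIT

0: 0x6d (blk 27, set 3) → MISS  vc=[]
1: 0x6e (blk 27, set 3) → L1-HIT  vc=[]
2: 0x24 (blk 9, set 1) → MISS  vc=[]
3: 0xed (blk 59, set 3) → MISS  vc=[27]
4: 0x6c (blk 27, set 3) → VC-HIT  vc=[59]
5: 0x24 (blk 9, set 1) → L1-HIT  vc=[59]
6: 0xc7 (blk 49, set 1) → MISS  vc=[59, 9]
7: 0x4f (blk 19, set 3) → MISS  vc=[59, 9, 27]
8: 0x26 (blk 9, set 1) → VC-HIT  vc=[59, 49, 27]
9: 0xec (blk 59, set 3) → VC-HIT  vc=[19, 49, 27]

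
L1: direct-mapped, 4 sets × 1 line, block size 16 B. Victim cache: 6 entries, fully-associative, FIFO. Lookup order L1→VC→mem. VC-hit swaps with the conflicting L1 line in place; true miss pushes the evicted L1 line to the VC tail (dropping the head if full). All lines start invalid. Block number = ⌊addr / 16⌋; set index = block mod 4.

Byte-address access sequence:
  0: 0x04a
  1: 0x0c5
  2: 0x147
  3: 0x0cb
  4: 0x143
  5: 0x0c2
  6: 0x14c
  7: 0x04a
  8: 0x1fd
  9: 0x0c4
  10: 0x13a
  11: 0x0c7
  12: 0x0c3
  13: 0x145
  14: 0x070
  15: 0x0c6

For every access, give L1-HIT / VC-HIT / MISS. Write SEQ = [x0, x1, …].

SEQ = [MISS, MISS, MISS, VC-HIT, VC-HIT, VC-HIT, VC-HIT, VC-HIT, MISS, VC-HIT, MISS, L1-HIT, L1-HIT, VC-HIT, MISS, VC-HIT]

#0 0x4a→b4/s0 MISS; vc=[]
#1 0xc5→b12/s0 MISS; vc=[4]
#2 0x147→b20/s0 MISS; vc=[4,12]
#3 0xcb→b12/s0 VC-HIT; vc=[4,20]
#4 0x143→b20/s0 VC-HIT; vc=[4,12]
#5 0xc2→b12/s0 VC-HIT; vc=[4,20]
#6 0x14c→b20/s0 VC-HIT; vc=[4,12]
#7 0x4a→b4/s0 VC-HIT; vc=[20,12]
#8 0x1fd→b31/s3 MISS; vc=[20,12]
#9 0xc4→b12/s0 VC-HIT; vc=[20,4]
#10 0x13a→b19/s3 MISS; vc=[20,4,31]
#11 0xc7→b12/s0 L1-HIT; vc=[20,4,31]
#12 0xc3→b12/s0 L1-HIT; vc=[20,4,31]
#13 0x145→b20/s0 VC-HIT; vc=[12,4,31]
#14 0x70→b7/s3 MISS; vc=[12,4,31,19]
#15 0xc6→b12/s0 VC-HIT; vc=[20,4,31,19]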